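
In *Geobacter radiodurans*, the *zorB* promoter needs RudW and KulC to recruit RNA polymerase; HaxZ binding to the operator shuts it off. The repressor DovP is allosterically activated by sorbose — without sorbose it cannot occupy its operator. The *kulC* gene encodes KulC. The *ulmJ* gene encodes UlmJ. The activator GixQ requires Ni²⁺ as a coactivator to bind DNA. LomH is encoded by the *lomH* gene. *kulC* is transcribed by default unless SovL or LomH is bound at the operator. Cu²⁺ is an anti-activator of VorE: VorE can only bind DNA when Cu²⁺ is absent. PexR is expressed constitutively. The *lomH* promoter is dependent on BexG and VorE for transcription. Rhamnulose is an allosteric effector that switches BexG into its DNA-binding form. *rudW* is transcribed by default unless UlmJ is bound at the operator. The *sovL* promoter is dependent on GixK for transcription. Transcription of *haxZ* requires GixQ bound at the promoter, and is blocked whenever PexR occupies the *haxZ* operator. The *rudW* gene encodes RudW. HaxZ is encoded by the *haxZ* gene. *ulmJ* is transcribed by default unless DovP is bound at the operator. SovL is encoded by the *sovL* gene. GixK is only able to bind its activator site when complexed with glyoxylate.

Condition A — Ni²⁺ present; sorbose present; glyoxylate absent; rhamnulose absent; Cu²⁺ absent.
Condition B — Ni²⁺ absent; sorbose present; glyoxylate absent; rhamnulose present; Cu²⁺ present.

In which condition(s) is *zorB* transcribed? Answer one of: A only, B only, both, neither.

Condition A:
Ni²⁺ is present, so GixQ is active.
PexR is produced constitutively and is active.
With repressor PexR bound, *haxZ* is not transcribed.
So HaxZ is not produced.
Sorbose is present, so DovP is active.
With repressor DovP bound, *ulmJ* is not transcribed.
So UlmJ is not produced.
With no repressor bound, *rudW* is transcribed.
So RudW is produced and active.
Glyoxylate is absent, so GixK is inactive.
Required activator GixK is absent, so *sovL* is not transcribed.
So SovL is not produced.
Rhamnulose is absent, so BexG is inactive.
Cu²⁺ is absent, so VorE is active.
Required activator BexG is absent, so *lomH* is not transcribed.
So LomH is not produced.
With no repressor bound, *kulC* is transcribed.
So KulC is produced and active.
No repressor is bound and RudW and KulC are active, so *zorB* is transcribed.
→ *zorB* is ON in A.
Condition B:
Ni²⁺ is absent, so GixQ is inactive.
PexR is produced constitutively and is active.
With repressor PexR bound, *haxZ* is not transcribed.
So HaxZ is not produced.
Sorbose is present, so DovP is active.
With repressor DovP bound, *ulmJ* is not transcribed.
So UlmJ is not produced.
With no repressor bound, *rudW* is transcribed.
So RudW is produced and active.
Glyoxylate is absent, so GixK is inactive.
Required activator GixK is absent, so *sovL* is not transcribed.
So SovL is not produced.
Rhamnulose is present, so BexG is active.
Cu²⁺ is present, so VorE is inactive.
Required activator VorE is absent, so *lomH* is not transcribed.
So LomH is not produced.
With no repressor bound, *kulC* is transcribed.
So KulC is produced and active.
No repressor is bound and RudW and KulC are active, so *zorB* is transcribed.
→ *zorB* is ON in B.

both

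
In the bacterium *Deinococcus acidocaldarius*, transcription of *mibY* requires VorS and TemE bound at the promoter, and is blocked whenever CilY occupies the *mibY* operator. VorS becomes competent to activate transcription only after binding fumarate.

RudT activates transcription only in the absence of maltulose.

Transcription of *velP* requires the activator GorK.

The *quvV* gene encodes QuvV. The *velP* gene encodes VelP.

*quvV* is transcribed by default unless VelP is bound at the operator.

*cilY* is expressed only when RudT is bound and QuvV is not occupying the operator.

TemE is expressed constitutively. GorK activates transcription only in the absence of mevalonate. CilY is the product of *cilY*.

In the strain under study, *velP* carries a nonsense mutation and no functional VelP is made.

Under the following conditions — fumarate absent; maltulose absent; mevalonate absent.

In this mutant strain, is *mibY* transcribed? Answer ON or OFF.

OFF

VelP is non-functional in this strain, so it has no effect.
With no repressor bound, *quvV* is transcribed.
So QuvV is produced and active.
Maltulose is absent, so RudT is active.
With repressor QuvV bound, *cilY* is not transcribed.
So CilY is not produced.
Fumarate is absent, so VorS is inactive.
TemE is produced constitutively and is active.
Required activator VorS is absent, so *mibY* is not transcribed.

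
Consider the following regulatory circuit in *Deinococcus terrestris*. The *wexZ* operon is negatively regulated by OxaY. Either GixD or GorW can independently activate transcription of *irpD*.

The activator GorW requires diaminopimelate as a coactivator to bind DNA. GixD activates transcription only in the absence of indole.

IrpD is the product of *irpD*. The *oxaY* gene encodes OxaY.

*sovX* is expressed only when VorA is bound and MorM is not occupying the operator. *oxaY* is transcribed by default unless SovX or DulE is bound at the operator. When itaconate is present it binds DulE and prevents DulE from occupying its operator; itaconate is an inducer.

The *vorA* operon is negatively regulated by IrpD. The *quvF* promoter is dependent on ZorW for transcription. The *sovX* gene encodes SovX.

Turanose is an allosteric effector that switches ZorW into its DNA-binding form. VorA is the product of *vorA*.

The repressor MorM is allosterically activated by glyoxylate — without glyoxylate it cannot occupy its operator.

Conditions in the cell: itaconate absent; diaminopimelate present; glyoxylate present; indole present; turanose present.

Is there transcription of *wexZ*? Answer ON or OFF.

Indole is present, so GixD is inactive.
Diaminopimelate is present, so GorW is active.
Activator GorW is present, so *irpD* is transcribed.
So IrpD is produced and active.
With repressor IrpD bound, *vorA* is not transcribed.
So VorA is not produced.
Glyoxylate is present, so MorM is active.
With repressor MorM bound, *sovX* is not transcribed.
So SovX is not produced.
Itaconate is absent, so DulE is active.
With repressor DulE bound, *oxaY* is not transcribed.
So OxaY is not produced.
With no repressor bound, *wexZ* is transcribed.

ON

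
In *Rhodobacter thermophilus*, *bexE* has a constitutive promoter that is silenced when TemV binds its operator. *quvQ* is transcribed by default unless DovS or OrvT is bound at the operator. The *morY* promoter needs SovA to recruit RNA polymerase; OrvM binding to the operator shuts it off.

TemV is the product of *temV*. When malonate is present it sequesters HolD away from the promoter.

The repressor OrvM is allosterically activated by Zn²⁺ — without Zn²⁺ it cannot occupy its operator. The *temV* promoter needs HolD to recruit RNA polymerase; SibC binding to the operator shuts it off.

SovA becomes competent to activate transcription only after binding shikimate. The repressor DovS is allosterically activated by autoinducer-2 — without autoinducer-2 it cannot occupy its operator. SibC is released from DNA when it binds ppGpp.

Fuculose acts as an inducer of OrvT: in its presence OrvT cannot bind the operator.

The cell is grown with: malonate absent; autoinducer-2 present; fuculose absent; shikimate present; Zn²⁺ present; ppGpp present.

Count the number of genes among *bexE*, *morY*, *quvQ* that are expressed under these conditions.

ppGpp is present, so SibC is inactive.
Malonate is absent, so HolD is active.
No repressor is bound and HolD is active, so *temV* is transcribed.
So TemV is produced and active.
With repressor TemV bound, *bexE* is not transcribed.
→ *bexE* is OFF.
Zn²⁺ is present, so OrvM is active.
Shikimate is present, so SovA is active.
With repressor OrvM bound, *morY* is not transcribed.
→ *morY* is OFF.
Autoinducer-2 is present, so DovS is active.
Fuculose is absent, so OrvT is active.
With repressor DovS bound, *quvQ* is not transcribed.
→ *quvQ* is OFF.
0 of the 3 genes are transcribed.

0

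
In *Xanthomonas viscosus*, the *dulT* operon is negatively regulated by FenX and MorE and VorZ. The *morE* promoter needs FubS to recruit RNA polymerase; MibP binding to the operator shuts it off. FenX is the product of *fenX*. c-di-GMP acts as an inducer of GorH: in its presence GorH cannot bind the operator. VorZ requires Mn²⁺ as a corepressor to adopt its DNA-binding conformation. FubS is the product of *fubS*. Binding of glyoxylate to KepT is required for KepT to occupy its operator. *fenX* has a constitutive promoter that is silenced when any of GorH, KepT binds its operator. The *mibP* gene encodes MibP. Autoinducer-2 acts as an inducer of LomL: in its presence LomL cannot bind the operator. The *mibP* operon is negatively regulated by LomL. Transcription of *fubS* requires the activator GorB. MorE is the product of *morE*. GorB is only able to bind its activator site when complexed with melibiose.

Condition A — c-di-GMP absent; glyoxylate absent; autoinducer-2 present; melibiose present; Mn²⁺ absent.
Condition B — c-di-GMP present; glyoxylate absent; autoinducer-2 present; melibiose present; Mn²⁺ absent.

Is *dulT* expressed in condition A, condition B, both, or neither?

A only

Condition A:
c-di-GMP is absent, so GorH is active.
Glyoxylate is absent, so KepT is inactive.
With repressor GorH bound, *fenX* is not transcribed.
So FenX is not produced.
Autoinducer-2 is present, so LomL is inactive.
With no repressor bound, *mibP* is transcribed.
So MibP is produced and active.
Melibiose is present, so GorB is active.
No repressor is bound and GorB is active, so *fubS* is transcribed.
So FubS is produced and active.
With repressor MibP bound, *morE* is not transcribed.
So MorE is not produced.
Mn²⁺ is absent, so VorZ is inactive.
With no repressor bound, *dulT* is transcribed.
→ *dulT* is ON in A.
Condition B:
c-di-GMP is present, so GorH is inactive.
Glyoxylate is absent, so KepT is inactive.
With no repressor bound, *fenX* is transcribed.
So FenX is produced and active.
Autoinducer-2 is present, so LomL is inactive.
With no repressor bound, *mibP* is transcribed.
So MibP is produced and active.
Melibiose is present, so GorB is active.
No repressor is bound and GorB is active, so *fubS* is transcribed.
So FubS is produced and active.
With repressor MibP bound, *morE* is not transcribed.
So MorE is not produced.
Mn²⁺ is absent, so VorZ is inactive.
With repressor FenX bound, *dulT* is not transcribed.
→ *dulT* is OFF in B.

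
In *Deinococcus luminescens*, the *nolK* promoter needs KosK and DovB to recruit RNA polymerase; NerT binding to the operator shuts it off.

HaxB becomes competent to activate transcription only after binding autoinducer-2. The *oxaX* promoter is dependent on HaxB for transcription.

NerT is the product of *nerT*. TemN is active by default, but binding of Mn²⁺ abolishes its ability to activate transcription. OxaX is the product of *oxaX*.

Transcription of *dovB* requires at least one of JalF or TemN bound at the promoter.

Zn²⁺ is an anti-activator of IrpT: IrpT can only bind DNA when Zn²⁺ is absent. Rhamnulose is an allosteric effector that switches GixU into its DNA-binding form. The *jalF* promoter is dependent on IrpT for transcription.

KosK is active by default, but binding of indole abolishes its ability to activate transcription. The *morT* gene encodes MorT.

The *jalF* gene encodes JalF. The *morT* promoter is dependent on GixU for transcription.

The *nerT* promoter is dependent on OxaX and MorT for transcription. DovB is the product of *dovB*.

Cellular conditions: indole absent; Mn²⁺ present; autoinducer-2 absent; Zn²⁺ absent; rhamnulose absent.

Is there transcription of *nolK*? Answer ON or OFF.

ON

Indole is absent, so KosK is active.
Zn²⁺ is absent, so IrpT is active.
No repressor is bound and IrpT is active, so *jalF* is transcribed.
So JalF is produced and active.
Mn²⁺ is present, so TemN is inactive.
Activator JalF is present, so *dovB* is transcribed.
So DovB is produced and active.
Autoinducer-2 is absent, so HaxB is inactive.
Required activator HaxB is absent, so *oxaX* is not transcribed.
So OxaX is not produced.
Rhamnulose is absent, so GixU is inactive.
Required activator GixU is absent, so *morT* is not transcribed.
So MorT is not produced.
Required activator OxaX is absent, so *nerT* is not transcribed.
So NerT is not produced.
No repressor is bound and KosK and DovB are active, so *nolK* is transcribed.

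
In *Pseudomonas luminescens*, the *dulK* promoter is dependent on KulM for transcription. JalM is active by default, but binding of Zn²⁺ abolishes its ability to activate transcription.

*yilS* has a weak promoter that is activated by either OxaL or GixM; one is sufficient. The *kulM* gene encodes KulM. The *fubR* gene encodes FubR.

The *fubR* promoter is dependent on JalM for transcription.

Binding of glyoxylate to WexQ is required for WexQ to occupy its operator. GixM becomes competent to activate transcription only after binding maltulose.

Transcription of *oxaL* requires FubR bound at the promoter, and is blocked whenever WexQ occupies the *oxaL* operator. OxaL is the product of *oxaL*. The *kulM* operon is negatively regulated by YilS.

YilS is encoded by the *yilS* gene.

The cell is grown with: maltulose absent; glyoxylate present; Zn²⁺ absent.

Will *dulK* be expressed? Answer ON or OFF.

Zn²⁺ is absent, so JalM is active.
No repressor is bound and JalM is active, so *fubR* is transcribed.
So FubR is produced and active.
Glyoxylate is present, so WexQ is active.
With repressor WexQ bound, *oxaL* is not transcribed.
So OxaL is not produced.
Maltulose is absent, so GixM is inactive.
No activator is available at the *yilS* promoter, so *yilS* is not transcribed.
So YilS is not produced.
With no repressor bound, *kulM* is transcribed.
So KulM is produced and active.
No repressor is bound and KulM is active, so *dulK* is transcribed.

ON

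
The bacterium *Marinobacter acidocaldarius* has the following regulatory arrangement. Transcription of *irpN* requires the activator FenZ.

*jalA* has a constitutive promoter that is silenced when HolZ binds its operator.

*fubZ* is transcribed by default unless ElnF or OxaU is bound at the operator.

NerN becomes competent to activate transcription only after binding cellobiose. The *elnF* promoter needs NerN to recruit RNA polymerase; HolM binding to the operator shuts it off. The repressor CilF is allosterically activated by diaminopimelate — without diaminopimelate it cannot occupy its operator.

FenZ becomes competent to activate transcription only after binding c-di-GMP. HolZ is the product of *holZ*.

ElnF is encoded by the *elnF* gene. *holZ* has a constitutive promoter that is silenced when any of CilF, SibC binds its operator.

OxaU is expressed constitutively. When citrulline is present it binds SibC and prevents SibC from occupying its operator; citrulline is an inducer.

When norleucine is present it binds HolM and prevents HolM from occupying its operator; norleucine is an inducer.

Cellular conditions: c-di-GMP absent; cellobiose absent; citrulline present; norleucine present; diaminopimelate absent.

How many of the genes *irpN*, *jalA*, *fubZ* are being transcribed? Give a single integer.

0

c-di-GMP is absent, so FenZ is inactive.
Required activator FenZ is absent, so *irpN* is not transcribed.
→ *irpN* is OFF.
Diaminopimelate is absent, so CilF is inactive.
Citrulline is present, so SibC is inactive.
With no repressor bound, *holZ* is transcribed.
So HolZ is produced and active.
With repressor HolZ bound, *jalA* is not transcribed.
→ *jalA* is OFF.
Norleucine is present, so HolM is inactive.
Cellobiose is absent, so NerN is inactive.
Required activator NerN is absent, so *elnF* is not transcribed.
So ElnF is not produced.
OxaU is produced constitutively and is active.
With repressor OxaU bound, *fubZ* is not transcribed.
→ *fubZ* is OFF.
0 of the 3 genes are transcribed.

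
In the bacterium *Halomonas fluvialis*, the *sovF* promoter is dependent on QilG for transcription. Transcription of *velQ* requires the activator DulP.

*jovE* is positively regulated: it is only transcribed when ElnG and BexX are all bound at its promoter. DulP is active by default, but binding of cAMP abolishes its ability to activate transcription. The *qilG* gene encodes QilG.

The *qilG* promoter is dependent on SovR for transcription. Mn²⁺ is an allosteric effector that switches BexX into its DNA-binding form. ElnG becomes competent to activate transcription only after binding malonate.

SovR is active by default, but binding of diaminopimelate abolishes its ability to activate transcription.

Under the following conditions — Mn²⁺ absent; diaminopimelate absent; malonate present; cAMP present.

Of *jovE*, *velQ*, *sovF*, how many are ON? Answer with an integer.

Malonate is present, so ElnG is active.
Mn²⁺ is absent, so BexX is inactive.
Required activator BexX is absent, so *jovE* is not transcribed.
→ *jovE* is OFF.
cAMP is present, so DulP is inactive.
Required activator DulP is absent, so *velQ* is not transcribed.
→ *velQ* is OFF.
Diaminopimelate is absent, so SovR is active.
No repressor is bound and SovR is active, so *qilG* is transcribed.
So QilG is produced and active.
No repressor is bound and QilG is active, so *sovF* is transcribed.
→ *sovF* is ON.
1 of the 3 genes is transcribed.

1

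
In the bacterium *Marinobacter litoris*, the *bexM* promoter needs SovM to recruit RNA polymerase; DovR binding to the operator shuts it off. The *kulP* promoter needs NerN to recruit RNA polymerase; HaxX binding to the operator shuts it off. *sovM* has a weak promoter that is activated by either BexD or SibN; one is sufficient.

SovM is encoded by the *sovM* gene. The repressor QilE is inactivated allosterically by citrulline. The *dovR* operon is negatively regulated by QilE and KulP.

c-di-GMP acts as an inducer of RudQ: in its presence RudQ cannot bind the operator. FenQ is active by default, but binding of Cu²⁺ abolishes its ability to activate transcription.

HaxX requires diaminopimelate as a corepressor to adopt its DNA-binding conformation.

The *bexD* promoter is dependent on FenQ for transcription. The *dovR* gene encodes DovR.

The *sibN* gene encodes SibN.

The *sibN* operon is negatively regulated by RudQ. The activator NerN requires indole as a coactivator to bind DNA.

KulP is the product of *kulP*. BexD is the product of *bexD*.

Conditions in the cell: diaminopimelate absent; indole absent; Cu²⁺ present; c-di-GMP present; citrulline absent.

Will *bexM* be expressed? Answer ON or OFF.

Citrulline is absent, so QilE is active.
Diaminopimelate is absent, so HaxX is inactive.
Indole is absent, so NerN is inactive.
Required activator NerN is absent, so *kulP* is not transcribed.
So KulP is not produced.
With repressor QilE bound, *dovR* is not transcribed.
So DovR is not produced.
Cu²⁺ is present, so FenQ is inactive.
Required activator FenQ is absent, so *bexD* is not transcribed.
So BexD is not produced.
c-di-GMP is present, so RudQ is inactive.
With no repressor bound, *sibN* is transcribed.
So SibN is produced and active.
Activator SibN is present, so *sovM* is transcribed.
So SovM is produced and active.
No repressor is bound and SovM is active, so *bexM* is transcribed.

ON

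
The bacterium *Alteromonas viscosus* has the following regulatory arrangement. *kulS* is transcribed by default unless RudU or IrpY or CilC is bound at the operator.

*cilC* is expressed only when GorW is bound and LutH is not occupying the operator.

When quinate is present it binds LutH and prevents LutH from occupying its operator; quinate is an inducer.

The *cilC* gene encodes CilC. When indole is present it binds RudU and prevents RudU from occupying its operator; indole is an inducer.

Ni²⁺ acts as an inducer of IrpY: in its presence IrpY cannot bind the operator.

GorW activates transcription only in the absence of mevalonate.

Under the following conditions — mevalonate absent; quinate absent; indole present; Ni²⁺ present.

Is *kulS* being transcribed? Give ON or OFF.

Indole is present, so RudU is inactive.
Ni²⁺ is present, so IrpY is inactive.
Quinate is absent, so LutH is active.
Mevalonate is absent, so GorW is active.
With repressor LutH bound, *cilC* is not transcribed.
So CilC is not produced.
With no repressor bound, *kulS* is transcribed.

ON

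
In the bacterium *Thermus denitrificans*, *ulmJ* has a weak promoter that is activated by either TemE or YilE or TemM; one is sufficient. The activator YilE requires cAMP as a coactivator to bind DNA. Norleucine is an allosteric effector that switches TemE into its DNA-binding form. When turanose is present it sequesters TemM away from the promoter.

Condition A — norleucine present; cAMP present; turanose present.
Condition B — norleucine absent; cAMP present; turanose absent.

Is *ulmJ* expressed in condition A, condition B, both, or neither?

both

Condition A:
Norleucine is present, so TemE is active.
cAMP is present, so YilE is active.
Turanose is present, so TemM is inactive.
Activator TemE is present, so *ulmJ* is transcribed.
→ *ulmJ* is ON in A.
Condition B:
Norleucine is absent, so TemE is inactive.
cAMP is present, so YilE is active.
Turanose is absent, so TemM is active.
Activator YilE is present, so *ulmJ* is transcribed.
→ *ulmJ* is ON in B.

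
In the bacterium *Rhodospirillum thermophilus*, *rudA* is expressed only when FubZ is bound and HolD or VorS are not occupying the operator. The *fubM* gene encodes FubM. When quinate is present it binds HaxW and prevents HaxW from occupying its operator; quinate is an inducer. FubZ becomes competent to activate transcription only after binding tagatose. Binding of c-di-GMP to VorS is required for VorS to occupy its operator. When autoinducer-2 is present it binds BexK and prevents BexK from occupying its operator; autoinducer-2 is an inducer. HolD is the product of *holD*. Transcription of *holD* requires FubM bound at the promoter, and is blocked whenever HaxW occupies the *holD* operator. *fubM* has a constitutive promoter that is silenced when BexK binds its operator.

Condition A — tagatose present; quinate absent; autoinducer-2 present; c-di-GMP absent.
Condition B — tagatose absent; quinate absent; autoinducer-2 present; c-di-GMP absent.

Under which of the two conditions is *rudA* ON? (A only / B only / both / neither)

A only

Condition A:
Tagatose is present, so FubZ is active.
Quinate is absent, so HaxW is active.
Autoinducer-2 is present, so BexK is inactive.
With no repressor bound, *fubM* is transcribed.
So FubM is produced and active.
With repressor HaxW bound, *holD* is not transcribed.
So HolD is not produced.
c-di-GMP is absent, so VorS is inactive.
No repressor is bound and FubZ is active, so *rudA* is transcribed.
→ *rudA* is ON in A.
Condition B:
Tagatose is absent, so FubZ is inactive.
Quinate is absent, so HaxW is active.
Autoinducer-2 is present, so BexK is inactive.
With no repressor bound, *fubM* is transcribed.
So FubM is produced and active.
With repressor HaxW bound, *holD* is not transcribed.
So HolD is not produced.
c-di-GMP is absent, so VorS is inactive.
Required activator FubZ is absent, so *rudA* is not transcribed.
→ *rudA* is OFF in B.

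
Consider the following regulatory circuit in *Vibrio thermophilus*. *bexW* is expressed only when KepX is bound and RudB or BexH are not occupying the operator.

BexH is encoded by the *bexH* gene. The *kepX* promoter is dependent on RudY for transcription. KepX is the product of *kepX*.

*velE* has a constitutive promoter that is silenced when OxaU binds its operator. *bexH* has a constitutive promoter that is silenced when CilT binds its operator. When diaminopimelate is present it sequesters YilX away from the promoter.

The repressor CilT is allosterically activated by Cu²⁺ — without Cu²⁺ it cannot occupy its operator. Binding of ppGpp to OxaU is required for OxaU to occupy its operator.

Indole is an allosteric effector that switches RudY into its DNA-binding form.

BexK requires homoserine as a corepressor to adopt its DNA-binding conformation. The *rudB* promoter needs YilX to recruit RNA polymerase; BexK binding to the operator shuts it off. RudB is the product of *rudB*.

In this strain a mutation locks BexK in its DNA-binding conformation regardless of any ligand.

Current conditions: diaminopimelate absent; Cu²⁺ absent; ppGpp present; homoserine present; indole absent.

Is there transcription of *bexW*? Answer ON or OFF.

OFF

Diaminopimelate is absent, so YilX is active.
BexK is constitutively active in this strain.
With repressor BexK bound, *rudB* is not transcribed.
So RudB is not produced.
Indole is absent, so RudY is inactive.
Required activator RudY is absent, so *kepX* is not transcribed.
So KepX is not produced.
Cu²⁺ is absent, so CilT is inactive.
With no repressor bound, *bexH* is transcribed.
So BexH is produced and active.
With repressor BexH bound, *bexW* is not transcribed.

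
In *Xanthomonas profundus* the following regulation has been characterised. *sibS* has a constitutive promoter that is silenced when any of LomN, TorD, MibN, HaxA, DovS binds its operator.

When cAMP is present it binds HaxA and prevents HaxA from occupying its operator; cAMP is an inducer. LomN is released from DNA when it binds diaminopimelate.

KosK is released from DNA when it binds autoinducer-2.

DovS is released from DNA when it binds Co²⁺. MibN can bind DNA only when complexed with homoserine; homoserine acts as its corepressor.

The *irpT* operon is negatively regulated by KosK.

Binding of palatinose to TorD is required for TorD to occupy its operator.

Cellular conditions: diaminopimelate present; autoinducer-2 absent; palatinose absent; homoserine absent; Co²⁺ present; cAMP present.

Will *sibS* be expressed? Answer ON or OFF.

ON

Diaminopimelate is present, so LomN is inactive.
Palatinose is absent, so TorD is inactive.
Homoserine is absent, so MibN is inactive.
cAMP is present, so HaxA is inactive.
Co²⁺ is present, so DovS is inactive.
With no repressor bound, *sibS* is transcribed.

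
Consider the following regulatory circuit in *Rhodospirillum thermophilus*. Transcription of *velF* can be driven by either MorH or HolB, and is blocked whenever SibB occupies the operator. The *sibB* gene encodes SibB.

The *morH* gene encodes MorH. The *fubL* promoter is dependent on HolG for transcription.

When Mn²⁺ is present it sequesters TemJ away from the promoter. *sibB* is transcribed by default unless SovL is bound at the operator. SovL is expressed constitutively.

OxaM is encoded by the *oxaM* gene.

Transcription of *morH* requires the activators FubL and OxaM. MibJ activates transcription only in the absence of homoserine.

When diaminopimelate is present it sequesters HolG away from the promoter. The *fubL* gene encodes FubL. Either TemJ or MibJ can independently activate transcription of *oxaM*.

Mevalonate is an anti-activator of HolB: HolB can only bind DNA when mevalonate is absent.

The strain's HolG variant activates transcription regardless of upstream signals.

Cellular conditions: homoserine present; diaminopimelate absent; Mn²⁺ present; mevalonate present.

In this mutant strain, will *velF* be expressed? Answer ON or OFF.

OFF

HolG is constitutively active in this strain.
No repressor is bound and HolG is active, so *fubL* is transcribed.
So FubL is produced and active.
Mn²⁺ is present, so TemJ is inactive.
Homoserine is present, so MibJ is inactive.
No activator is available at the *oxaM* promoter, so *oxaM* is not transcribed.
So OxaM is not produced.
Required activator OxaM is absent, so *morH* is not transcribed.
So MorH is not produced.
Mevalonate is present, so HolB is inactive.
SovL is produced constitutively and is active.
With repressor SovL bound, *sibB* is not transcribed.
So SibB is not produced.
No activator is available at the *velF* promoter, so *velF* is not transcribed.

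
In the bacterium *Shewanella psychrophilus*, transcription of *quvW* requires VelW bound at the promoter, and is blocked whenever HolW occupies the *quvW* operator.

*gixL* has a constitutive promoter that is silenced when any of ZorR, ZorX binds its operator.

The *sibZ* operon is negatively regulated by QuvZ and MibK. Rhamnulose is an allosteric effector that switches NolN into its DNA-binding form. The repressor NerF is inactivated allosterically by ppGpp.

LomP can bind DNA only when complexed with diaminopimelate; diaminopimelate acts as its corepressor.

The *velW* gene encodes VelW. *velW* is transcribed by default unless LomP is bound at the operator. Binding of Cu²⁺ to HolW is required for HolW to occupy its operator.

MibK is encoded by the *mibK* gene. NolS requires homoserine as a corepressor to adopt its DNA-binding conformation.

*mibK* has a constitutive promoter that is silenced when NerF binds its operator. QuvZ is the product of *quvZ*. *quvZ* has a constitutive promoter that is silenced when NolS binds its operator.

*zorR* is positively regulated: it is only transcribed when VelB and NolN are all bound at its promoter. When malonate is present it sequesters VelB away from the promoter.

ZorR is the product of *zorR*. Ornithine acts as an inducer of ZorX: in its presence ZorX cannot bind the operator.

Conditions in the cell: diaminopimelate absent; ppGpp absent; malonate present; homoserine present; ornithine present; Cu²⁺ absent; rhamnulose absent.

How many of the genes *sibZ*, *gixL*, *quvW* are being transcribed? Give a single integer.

Homoserine is present, so NolS is active.
With repressor NolS bound, *quvZ* is not transcribed.
So QuvZ is not produced.
ppGpp is absent, so NerF is active.
With repressor NerF bound, *mibK* is not transcribed.
So MibK is not produced.
With no repressor bound, *sibZ* is transcribed.
→ *sibZ* is ON.
Malonate is present, so VelB is inactive.
Rhamnulose is absent, so NolN is inactive.
Required activator VelB is absent, so *zorR* is not transcribed.
So ZorR is not produced.
Ornithine is present, so ZorX is inactive.
With no repressor bound, *gixL* is transcribed.
→ *gixL* is ON.
Cu²⁺ is absent, so HolW is inactive.
Diaminopimelate is absent, so LomP is inactive.
With no repressor bound, *velW* is transcribed.
So VelW is produced and active.
No repressor is bound and VelW is active, so *quvW* is transcribed.
→ *quvW* is ON.
3 of the 3 genes are transcribed.

3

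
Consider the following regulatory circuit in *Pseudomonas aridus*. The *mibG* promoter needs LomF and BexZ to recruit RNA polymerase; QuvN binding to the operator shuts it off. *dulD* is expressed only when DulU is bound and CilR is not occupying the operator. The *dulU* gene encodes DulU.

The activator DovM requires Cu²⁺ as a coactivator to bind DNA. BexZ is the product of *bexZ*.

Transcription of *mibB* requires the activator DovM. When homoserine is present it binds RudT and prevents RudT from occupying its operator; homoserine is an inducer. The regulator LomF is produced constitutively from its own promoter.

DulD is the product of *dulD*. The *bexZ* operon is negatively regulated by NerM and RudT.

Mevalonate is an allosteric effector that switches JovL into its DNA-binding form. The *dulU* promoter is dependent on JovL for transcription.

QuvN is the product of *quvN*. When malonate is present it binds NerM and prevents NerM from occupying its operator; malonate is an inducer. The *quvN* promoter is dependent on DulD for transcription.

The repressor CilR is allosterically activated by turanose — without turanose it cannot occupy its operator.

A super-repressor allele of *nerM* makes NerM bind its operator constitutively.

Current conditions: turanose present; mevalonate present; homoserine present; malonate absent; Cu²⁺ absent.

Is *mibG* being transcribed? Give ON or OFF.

OFF

LomF is produced constitutively and is active.
Turanose is present, so CilR is active.
Mevalonate is present, so JovL is active.
No repressor is bound and JovL is active, so *dulU* is transcribed.
So DulU is produced and active.
With repressor CilR bound, *dulD* is not transcribed.
So DulD is not produced.
Required activator DulD is absent, so *quvN* is not transcribed.
So QuvN is not produced.
NerM is constitutively active in this strain.
Homoserine is present, so RudT is inactive.
With repressor NerM bound, *bexZ* is not transcribed.
So BexZ is not produced.
Required activator BexZ is absent, so *mibG* is not transcribed.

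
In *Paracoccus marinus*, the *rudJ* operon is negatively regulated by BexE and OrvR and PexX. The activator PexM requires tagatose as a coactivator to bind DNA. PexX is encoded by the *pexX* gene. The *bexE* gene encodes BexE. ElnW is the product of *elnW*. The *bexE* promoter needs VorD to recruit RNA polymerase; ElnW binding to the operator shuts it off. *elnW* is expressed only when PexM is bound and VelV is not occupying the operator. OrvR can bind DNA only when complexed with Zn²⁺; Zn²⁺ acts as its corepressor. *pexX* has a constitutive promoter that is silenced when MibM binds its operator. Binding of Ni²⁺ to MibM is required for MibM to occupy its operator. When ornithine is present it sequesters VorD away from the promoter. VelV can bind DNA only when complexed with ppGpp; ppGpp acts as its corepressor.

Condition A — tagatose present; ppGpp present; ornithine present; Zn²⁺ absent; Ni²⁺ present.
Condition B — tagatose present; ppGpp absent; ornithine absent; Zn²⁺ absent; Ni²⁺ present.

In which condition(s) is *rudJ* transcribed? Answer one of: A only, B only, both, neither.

Condition A:
Tagatose is present, so PexM is active.
ppGpp is present, so VelV is active.
With repressor VelV bound, *elnW* is not transcribed.
So ElnW is not produced.
Ornithine is present, so VorD is inactive.
Required activator VorD is absent, so *bexE* is not transcribed.
So BexE is not produced.
Zn²⁺ is absent, so OrvR is inactive.
Ni²⁺ is present, so MibM is active.
With repressor MibM bound, *pexX* is not transcribed.
So PexX is not produced.
With no repressor bound, *rudJ* is transcribed.
→ *rudJ* is ON in A.
Condition B:
Tagatose is present, so PexM is active.
ppGpp is absent, so VelV is inactive.
No repressor is bound and PexM is active, so *elnW* is transcribed.
So ElnW is produced and active.
Ornithine is absent, so VorD is active.
With repressor ElnW bound, *bexE* is not transcribed.
So BexE is not produced.
Zn²⁺ is absent, so OrvR is inactive.
Ni²⁺ is present, so MibM is active.
With repressor MibM bound, *pexX* is not transcribed.
So PexX is not produced.
With no repressor bound, *rudJ* is transcribed.
→ *rudJ* is ON in B.

both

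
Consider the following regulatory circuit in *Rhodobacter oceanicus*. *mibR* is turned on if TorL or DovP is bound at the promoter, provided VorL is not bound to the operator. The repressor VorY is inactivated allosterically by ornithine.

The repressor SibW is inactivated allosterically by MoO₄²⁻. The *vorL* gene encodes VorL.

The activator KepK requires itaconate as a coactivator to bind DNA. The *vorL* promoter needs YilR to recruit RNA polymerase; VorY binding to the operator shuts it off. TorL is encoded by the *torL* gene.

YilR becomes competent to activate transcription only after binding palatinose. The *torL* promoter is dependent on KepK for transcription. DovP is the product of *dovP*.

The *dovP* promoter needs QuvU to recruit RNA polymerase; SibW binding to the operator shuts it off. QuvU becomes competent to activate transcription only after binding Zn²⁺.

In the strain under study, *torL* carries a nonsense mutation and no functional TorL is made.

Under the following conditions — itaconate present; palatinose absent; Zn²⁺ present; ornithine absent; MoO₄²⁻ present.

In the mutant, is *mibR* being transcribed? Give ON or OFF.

TorL is non-functional in this strain, so it has no effect.
Ornithine is absent, so VorY is active.
Palatinose is absent, so YilR is inactive.
With repressor VorY bound, *vorL* is not transcribed.
So VorL is not produced.
Zn²⁺ is present, so QuvU is active.
MoO₄²⁻ is present, so SibW is inactive.
No repressor is bound and QuvU is active, so *dovP* is transcribed.
So DovP is produced and active.
Activator DovP is present, so *mibR* is transcribed.

ON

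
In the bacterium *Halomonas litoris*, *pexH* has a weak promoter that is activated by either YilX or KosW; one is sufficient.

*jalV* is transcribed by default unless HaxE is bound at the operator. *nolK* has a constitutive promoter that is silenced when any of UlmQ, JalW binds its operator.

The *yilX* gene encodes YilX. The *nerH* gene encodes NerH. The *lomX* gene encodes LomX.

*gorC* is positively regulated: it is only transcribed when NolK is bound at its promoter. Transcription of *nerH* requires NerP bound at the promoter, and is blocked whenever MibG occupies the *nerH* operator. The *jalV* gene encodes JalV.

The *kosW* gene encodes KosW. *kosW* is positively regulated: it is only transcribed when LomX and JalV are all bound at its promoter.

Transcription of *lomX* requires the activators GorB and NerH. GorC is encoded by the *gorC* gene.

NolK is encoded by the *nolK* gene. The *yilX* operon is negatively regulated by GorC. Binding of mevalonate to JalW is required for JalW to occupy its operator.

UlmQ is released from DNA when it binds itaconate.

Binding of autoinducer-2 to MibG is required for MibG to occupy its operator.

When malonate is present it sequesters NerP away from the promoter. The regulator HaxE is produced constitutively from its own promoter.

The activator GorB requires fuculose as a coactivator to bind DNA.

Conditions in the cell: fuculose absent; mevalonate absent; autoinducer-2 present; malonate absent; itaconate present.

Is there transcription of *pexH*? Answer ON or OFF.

Itaconate is present, so UlmQ is inactive.
Mevalonate is absent, so JalW is inactive.
With no repressor bound, *nolK* is transcribed.
So NolK is produced and active.
No repressor is bound and NolK is active, so *gorC* is transcribed.
So GorC is produced and active.
With repressor GorC bound, *yilX* is not transcribed.
So YilX is not produced.
Fuculose is absent, so GorB is inactive.
Autoinducer-2 is present, so MibG is active.
Malonate is absent, so NerP is active.
With repressor MibG bound, *nerH* is not transcribed.
So NerH is not produced.
Required activator GorB is absent, so *lomX* is not transcribed.
So LomX is not produced.
HaxE is produced constitutively and is active.
With repressor HaxE bound, *jalV* is not transcribed.
So JalV is not produced.
Required activator LomX is absent, so *kosW* is not transcribed.
So KosW is not produced.
No activator is available at the *pexH* promoter, so *pexH* is not transcribed.

OFF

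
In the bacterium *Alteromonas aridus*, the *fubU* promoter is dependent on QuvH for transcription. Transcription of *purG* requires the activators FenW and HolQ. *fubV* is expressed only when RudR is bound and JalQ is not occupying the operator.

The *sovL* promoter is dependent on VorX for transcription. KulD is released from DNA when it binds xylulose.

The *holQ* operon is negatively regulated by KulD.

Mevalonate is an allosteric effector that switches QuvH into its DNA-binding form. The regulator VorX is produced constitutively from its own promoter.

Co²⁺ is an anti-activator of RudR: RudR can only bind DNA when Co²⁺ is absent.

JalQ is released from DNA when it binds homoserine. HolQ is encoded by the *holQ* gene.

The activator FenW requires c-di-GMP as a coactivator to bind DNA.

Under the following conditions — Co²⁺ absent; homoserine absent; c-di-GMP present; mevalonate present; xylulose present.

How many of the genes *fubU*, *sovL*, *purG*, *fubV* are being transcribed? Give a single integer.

3

Mevalonate is present, so QuvH is active.
No repressor is bound and QuvH is active, so *fubU* is transcribed.
→ *fubU* is ON.
VorX is produced constitutively and is active.
No repressor is bound and VorX is active, so *sovL* is transcribed.
→ *sovL* is ON.
c-di-GMP is present, so FenW is active.
Xylulose is present, so KulD is inactive.
With no repressor bound, *holQ* is transcribed.
So HolQ is produced and active.
No repressor is bound and FenW and HolQ are active, so *purG* is transcribed.
→ *purG* is ON.
Homoserine is absent, so JalQ is active.
Co²⁺ is absent, so RudR is active.
With repressor JalQ bound, *fubV* is not transcribed.
→ *fubV* is OFF.
3 of the 4 genes are transcribed.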